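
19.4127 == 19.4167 False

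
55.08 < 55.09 True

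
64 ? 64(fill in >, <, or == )==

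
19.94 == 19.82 False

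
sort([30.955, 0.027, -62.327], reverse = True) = [30.955, 0.027, -62.327]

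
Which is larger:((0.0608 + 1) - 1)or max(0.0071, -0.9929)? ((0.0608 + 1) - 1)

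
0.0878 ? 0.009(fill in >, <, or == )>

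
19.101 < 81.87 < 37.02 False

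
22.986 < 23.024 True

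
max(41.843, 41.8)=41.843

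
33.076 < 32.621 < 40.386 False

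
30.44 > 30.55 False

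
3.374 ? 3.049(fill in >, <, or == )>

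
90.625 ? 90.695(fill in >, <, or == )<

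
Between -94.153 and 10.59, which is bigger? 10.59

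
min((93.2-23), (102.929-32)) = 70.2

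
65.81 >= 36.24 True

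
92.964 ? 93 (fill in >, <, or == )<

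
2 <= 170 True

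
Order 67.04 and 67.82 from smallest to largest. 67.04, 67.82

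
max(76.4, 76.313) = 76.4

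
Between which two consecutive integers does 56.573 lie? 56 and 57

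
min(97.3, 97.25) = 97.25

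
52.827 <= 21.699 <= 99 False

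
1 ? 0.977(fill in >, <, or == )>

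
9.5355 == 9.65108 False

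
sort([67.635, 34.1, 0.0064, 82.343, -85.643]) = [-85.643, 0.0064, 34.1, 67.635, 82.343]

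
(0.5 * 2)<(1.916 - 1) False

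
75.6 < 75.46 False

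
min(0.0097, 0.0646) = 0.0097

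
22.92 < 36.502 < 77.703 True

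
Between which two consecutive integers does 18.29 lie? 18 and 19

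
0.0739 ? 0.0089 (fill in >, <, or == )>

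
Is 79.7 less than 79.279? No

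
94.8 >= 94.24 True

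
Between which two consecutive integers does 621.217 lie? 621 and 622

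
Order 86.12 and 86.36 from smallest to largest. 86.12, 86.36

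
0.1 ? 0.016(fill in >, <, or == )>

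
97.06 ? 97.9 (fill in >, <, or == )<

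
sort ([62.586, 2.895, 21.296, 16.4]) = [2.895, 16.4, 21.296, 62.586]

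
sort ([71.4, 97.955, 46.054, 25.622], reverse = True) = [97.955, 71.4, 46.054, 25.622]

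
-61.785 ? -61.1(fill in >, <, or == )<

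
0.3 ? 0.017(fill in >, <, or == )>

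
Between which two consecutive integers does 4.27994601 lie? 4 and 5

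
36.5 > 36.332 True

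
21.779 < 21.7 False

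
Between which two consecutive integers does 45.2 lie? 45 and 46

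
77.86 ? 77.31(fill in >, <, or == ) >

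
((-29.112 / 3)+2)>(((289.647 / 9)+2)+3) False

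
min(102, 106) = 102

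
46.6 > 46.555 True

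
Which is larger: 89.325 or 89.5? 89.5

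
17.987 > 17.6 True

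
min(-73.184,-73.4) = -73.4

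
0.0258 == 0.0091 False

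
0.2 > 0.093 True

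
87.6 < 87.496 False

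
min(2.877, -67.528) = -67.528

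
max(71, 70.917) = 71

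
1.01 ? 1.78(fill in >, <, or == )<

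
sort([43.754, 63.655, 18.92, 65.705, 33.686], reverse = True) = [65.705, 63.655, 43.754, 33.686, 18.92]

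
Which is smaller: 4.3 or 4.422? 4.3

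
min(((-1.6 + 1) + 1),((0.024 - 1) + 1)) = 0.024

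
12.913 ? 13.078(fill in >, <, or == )<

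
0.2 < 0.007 False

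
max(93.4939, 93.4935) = 93.4939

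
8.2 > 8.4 False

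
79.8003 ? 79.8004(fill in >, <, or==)<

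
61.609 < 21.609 False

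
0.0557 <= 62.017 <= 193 True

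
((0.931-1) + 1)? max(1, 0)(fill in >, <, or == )<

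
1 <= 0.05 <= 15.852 False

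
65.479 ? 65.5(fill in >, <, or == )<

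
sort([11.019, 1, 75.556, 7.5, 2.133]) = [1, 2.133, 7.5, 11.019, 75.556]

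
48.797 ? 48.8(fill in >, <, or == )<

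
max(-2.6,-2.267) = -2.267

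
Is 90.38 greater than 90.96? No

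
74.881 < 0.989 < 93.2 False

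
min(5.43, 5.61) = 5.43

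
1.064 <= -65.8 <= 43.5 False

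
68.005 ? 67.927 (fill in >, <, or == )>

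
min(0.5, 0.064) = 0.064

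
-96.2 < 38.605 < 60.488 True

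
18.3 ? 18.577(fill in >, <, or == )<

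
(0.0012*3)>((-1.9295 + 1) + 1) False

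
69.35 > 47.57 True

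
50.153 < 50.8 True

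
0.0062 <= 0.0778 True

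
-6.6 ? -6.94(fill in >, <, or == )>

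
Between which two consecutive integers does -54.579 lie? -55 and -54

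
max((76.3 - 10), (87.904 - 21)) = 66.904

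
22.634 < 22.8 True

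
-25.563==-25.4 False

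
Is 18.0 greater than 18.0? No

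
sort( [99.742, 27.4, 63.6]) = [27.4, 63.6, 99.742]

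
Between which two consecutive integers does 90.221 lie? 90 and 91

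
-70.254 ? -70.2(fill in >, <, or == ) <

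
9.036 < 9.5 True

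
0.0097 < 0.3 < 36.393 True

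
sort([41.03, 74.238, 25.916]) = [25.916, 41.03, 74.238]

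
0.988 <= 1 True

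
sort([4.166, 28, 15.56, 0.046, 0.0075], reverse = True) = [28, 15.56, 4.166, 0.046, 0.0075]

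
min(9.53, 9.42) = 9.42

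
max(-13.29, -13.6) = -13.29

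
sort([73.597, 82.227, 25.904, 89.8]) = [25.904, 73.597, 82.227, 89.8]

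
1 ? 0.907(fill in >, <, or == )>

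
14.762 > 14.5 True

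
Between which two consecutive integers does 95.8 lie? 95 and 96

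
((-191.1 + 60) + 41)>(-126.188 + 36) True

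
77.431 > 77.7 False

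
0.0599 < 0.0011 False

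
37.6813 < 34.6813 False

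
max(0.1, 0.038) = 0.1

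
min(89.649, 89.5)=89.5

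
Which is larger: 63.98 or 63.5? 63.98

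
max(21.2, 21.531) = 21.531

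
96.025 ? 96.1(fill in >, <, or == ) <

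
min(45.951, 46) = 45.951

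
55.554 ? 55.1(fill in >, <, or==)>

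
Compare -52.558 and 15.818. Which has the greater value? 15.818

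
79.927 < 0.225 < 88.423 False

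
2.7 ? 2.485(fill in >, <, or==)>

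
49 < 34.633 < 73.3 False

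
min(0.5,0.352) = 0.352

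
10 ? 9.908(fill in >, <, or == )>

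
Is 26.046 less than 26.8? Yes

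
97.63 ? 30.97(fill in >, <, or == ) >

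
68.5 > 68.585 False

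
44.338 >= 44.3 True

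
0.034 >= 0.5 False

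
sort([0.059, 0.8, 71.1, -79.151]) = [-79.151, 0.059, 0.8, 71.1]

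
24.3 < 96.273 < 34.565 False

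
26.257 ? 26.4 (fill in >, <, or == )<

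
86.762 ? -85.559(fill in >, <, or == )>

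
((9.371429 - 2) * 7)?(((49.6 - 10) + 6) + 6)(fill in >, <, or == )>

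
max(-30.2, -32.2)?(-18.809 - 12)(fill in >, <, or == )>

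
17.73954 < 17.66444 False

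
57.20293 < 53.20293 False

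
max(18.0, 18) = 18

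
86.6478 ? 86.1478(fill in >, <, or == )>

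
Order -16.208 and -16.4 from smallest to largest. -16.4, -16.208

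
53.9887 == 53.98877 False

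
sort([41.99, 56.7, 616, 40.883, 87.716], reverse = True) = [616, 87.716, 56.7, 41.99, 40.883]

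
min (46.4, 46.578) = 46.4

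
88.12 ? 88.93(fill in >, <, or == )<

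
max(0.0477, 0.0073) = 0.0477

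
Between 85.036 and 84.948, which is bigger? 85.036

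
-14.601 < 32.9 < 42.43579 True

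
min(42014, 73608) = 42014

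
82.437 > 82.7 False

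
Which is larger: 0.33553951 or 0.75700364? 0.75700364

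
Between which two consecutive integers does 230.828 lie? 230 and 231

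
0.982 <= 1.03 True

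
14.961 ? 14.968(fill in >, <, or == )<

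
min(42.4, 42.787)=42.4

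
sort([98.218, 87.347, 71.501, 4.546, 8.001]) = [4.546, 8.001, 71.501, 87.347, 98.218]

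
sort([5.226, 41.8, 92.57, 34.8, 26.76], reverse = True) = [92.57, 41.8, 34.8, 26.76, 5.226]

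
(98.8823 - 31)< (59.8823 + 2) False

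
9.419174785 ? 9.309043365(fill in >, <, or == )>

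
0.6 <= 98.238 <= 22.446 False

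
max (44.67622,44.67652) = 44.67652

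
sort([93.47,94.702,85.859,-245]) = [-245,85.859,93.47,94.702]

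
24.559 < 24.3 False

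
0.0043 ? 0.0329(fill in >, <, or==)<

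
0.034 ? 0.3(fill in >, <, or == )<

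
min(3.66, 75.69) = 3.66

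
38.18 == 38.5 False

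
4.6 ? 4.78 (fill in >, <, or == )<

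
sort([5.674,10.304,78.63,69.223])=[5.674,10.304,69.223,78.63]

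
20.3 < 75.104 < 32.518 False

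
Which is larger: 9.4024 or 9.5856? 9.5856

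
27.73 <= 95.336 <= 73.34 False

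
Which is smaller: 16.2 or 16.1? 16.1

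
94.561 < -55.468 False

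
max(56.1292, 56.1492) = 56.1492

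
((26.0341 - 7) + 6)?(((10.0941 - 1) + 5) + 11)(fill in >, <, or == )<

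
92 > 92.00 False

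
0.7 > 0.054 True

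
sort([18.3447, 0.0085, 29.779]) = [0.0085, 18.3447, 29.779]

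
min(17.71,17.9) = 17.71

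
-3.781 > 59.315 False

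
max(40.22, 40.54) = 40.54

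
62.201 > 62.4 False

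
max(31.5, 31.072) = 31.5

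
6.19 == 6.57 False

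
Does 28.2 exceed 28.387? No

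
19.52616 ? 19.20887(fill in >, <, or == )>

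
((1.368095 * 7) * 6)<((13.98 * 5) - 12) True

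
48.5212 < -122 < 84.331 False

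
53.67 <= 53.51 False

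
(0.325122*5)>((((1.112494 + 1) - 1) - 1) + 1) True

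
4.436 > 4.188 True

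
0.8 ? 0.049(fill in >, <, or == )>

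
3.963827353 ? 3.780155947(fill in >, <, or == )>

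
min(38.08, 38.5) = 38.08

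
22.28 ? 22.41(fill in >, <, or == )<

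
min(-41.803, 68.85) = -41.803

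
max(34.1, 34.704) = 34.704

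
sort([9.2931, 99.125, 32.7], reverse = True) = [99.125, 32.7, 9.2931]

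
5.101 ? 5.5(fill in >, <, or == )<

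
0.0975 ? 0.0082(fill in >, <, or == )>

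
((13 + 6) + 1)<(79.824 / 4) False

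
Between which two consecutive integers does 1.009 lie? 1 and 2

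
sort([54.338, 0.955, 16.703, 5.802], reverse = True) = [54.338, 16.703, 5.802, 0.955]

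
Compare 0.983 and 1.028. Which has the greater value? 1.028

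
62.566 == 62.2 False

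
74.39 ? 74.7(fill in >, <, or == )<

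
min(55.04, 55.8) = 55.04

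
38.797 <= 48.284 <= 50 True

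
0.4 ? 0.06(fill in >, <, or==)>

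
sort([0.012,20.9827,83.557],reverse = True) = [83.557,20.9827,0.012]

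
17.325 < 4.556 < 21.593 False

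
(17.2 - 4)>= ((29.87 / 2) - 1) False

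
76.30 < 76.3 False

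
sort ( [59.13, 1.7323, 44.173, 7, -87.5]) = [-87.5, 1.7323, 7, 44.173, 59.13]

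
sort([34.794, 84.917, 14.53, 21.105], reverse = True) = [84.917, 34.794, 21.105, 14.53]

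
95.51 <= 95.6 True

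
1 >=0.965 True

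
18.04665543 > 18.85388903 False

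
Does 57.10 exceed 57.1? No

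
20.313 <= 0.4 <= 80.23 False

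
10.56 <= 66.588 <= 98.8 True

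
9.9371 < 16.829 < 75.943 True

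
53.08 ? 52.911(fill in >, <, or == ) >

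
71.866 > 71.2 True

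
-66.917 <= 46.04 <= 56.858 True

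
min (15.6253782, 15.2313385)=15.2313385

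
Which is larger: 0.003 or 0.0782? 0.0782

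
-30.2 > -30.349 True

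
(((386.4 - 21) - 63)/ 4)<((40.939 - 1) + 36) True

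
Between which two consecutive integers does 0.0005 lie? 0 and 1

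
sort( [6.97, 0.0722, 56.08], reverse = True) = [56.08, 6.97, 0.0722]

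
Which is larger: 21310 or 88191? 88191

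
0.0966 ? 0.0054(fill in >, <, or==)>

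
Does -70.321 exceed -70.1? No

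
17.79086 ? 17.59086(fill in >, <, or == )>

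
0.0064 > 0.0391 False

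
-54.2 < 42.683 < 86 True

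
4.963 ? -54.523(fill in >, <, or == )>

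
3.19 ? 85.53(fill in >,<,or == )<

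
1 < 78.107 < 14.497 False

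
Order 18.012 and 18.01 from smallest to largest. 18.01, 18.012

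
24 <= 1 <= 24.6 False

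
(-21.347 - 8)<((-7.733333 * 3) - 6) True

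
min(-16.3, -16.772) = -16.772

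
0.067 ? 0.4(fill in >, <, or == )<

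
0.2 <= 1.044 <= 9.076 True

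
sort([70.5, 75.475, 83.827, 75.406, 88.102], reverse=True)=[88.102, 83.827, 75.475, 75.406, 70.5]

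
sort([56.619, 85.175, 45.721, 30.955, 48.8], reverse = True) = [85.175, 56.619, 48.8, 45.721, 30.955]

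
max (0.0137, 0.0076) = 0.0137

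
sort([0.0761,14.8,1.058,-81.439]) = [-81.439,0.0761,1.058,14.8]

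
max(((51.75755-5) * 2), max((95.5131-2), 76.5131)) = 93.5151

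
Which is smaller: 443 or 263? 263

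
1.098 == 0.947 False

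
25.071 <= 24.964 False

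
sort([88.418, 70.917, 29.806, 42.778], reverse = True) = [88.418, 70.917, 42.778, 29.806]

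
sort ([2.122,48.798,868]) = [2.122,48.798,868]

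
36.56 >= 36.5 True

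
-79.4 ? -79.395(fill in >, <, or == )<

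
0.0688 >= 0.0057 True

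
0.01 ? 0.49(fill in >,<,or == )<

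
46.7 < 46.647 False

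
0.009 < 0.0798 True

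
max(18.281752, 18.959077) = 18.959077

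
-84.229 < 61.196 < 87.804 True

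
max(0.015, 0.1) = 0.1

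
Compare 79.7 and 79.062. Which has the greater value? 79.7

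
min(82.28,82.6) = 82.28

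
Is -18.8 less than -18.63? Yes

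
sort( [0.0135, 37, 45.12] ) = [0.0135, 37, 45.12]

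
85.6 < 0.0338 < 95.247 False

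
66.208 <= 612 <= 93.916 False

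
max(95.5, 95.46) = 95.5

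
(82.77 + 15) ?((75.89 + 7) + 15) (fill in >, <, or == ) <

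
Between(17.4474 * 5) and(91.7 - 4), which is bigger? (91.7 - 4)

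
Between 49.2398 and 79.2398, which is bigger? 79.2398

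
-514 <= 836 True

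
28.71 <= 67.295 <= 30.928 False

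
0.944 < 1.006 True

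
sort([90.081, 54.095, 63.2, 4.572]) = [4.572, 54.095, 63.2, 90.081]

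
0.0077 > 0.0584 False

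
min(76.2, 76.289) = 76.2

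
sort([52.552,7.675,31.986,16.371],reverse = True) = [52.552,31.986,16.371,7.675]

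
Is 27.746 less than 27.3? No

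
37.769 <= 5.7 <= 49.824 False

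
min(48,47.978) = 47.978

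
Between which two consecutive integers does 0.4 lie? 0 and 1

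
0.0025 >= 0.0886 False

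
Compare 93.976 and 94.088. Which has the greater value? 94.088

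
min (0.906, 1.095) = 0.906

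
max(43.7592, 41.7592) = 43.7592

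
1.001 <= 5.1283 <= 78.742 True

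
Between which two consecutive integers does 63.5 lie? 63 and 64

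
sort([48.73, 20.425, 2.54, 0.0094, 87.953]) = [0.0094, 2.54, 20.425, 48.73, 87.953]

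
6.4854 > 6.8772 False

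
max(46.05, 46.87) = 46.87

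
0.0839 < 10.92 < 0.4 False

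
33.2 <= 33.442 True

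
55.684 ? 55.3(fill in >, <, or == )>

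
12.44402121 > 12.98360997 False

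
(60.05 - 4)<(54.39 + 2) True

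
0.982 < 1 True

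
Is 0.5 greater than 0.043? Yes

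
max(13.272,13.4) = 13.4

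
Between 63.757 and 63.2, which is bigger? 63.757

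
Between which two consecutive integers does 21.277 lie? 21 and 22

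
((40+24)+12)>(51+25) False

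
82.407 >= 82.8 False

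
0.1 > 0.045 True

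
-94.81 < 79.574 True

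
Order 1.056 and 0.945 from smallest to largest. 0.945, 1.056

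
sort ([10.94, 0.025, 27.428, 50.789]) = [0.025, 10.94, 27.428, 50.789]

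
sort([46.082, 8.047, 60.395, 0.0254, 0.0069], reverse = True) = [60.395, 46.082, 8.047, 0.0254, 0.0069]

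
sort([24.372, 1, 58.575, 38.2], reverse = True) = [58.575, 38.2, 24.372, 1]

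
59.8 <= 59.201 False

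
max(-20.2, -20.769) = -20.2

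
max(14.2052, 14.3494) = 14.3494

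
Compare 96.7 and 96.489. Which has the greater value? 96.7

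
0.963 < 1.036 True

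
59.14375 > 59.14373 True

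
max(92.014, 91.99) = 92.014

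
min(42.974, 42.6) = 42.6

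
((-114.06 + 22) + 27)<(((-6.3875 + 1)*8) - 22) False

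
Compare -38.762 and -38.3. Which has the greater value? -38.3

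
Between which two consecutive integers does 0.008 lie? 0 and 1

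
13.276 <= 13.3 True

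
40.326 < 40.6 True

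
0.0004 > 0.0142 False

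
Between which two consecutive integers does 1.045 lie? 1 and 2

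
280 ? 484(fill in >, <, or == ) <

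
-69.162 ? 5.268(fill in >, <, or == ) <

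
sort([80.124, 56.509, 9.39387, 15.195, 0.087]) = [0.087, 9.39387, 15.195, 56.509, 80.124]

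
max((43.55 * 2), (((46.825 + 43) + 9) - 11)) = 87.825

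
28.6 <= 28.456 False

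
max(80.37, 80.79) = 80.79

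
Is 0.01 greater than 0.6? No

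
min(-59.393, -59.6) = -59.6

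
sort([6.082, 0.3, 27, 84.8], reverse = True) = [84.8, 27, 6.082, 0.3]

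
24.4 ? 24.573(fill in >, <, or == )<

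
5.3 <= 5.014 False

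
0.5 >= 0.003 True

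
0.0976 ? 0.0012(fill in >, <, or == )>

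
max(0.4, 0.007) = 0.4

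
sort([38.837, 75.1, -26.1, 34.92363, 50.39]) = [-26.1, 34.92363, 38.837, 50.39, 75.1]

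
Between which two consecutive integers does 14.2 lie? 14 and 15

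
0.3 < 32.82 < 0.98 False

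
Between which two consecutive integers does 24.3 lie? 24 and 25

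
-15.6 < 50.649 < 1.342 False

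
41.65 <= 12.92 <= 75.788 False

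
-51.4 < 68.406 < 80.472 True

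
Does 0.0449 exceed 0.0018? Yes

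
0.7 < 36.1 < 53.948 True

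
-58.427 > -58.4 False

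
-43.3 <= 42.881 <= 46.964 True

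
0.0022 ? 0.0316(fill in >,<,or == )<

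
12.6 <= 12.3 False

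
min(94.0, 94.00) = 94.0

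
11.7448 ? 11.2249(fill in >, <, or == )>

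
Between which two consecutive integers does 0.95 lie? 0 and 1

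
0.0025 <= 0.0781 True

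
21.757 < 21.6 False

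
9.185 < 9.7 True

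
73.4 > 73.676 False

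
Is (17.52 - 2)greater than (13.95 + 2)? No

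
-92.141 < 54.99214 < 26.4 False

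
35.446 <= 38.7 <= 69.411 True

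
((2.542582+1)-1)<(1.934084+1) True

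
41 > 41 False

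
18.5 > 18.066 True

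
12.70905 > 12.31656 True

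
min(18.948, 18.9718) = 18.948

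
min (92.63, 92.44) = 92.44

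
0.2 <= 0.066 False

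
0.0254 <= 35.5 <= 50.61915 True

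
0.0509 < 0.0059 False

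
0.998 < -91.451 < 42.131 False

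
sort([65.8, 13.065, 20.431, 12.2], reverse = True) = [65.8, 20.431, 13.065, 12.2]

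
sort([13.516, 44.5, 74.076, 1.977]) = [1.977, 13.516, 44.5, 74.076]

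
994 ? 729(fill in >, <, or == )>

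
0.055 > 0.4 False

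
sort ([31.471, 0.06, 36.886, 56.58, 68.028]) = [0.06, 31.471, 36.886, 56.58, 68.028]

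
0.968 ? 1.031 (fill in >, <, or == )<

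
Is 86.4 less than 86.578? Yes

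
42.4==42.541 False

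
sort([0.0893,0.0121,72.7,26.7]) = [0.0121,0.0893,26.7,72.7]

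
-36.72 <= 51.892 True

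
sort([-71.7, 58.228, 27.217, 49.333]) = [-71.7, 27.217, 49.333, 58.228]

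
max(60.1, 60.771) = 60.771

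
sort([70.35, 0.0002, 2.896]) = [0.0002, 2.896, 70.35]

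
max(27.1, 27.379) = 27.379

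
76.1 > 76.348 False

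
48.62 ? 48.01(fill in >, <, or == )>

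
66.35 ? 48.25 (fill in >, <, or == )>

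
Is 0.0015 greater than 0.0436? No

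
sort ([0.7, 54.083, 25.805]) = [0.7, 25.805, 54.083]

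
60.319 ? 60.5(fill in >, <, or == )<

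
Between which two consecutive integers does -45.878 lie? -46 and -45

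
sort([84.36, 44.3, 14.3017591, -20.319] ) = [-20.319, 14.3017591, 44.3, 84.36]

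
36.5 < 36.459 False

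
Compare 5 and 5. They are equal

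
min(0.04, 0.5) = 0.04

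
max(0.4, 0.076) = 0.4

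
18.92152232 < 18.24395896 False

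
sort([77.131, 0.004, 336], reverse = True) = [336, 77.131, 0.004]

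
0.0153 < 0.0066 False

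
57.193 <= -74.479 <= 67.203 False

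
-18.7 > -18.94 True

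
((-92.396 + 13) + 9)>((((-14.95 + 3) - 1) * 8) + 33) True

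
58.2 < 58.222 True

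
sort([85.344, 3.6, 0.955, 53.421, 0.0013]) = [0.0013, 0.955, 3.6, 53.421, 85.344]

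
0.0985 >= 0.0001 True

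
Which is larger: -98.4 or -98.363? -98.363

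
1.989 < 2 True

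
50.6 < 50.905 True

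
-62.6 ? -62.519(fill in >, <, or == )<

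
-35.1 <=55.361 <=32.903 False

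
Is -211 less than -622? No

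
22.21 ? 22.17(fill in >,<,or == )>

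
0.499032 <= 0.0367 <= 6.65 False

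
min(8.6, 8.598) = 8.598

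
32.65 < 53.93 True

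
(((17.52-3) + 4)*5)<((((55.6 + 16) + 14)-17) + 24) False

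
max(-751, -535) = -535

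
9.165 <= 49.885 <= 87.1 True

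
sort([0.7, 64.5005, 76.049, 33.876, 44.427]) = [0.7, 33.876, 44.427, 64.5005, 76.049]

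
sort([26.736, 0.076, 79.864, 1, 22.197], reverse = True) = [79.864, 26.736, 22.197, 1, 0.076]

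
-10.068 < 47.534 True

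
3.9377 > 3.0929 True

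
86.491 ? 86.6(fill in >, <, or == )<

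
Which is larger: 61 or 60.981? 61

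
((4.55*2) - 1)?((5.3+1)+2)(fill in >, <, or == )<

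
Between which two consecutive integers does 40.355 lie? 40 and 41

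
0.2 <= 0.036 False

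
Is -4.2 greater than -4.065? No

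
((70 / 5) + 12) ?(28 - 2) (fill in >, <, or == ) ==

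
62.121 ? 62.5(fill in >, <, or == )<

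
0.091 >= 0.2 False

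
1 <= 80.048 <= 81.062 True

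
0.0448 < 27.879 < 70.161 True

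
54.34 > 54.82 False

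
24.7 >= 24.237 True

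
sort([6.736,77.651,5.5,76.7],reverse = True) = [77.651,76.7,6.736,5.5]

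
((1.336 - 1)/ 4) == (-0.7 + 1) False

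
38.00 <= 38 True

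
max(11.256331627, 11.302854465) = 11.302854465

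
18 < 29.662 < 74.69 True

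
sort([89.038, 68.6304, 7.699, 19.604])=[7.699, 19.604, 68.6304, 89.038]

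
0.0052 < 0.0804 True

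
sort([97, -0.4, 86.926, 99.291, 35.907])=[-0.4, 35.907, 86.926, 97, 99.291]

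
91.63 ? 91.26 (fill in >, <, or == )>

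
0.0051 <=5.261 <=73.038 True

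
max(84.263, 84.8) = 84.8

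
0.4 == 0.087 False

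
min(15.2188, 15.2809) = 15.2188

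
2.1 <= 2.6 True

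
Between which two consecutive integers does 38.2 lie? 38 and 39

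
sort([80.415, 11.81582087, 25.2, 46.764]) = [11.81582087, 25.2, 46.764, 80.415]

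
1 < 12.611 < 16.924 True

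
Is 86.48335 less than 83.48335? No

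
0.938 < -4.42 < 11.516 False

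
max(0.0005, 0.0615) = 0.0615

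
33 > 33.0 False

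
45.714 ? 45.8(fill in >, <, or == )<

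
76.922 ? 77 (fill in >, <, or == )<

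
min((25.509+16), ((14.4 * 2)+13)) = 41.509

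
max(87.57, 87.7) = 87.7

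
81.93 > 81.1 True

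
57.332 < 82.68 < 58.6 False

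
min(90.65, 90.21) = 90.21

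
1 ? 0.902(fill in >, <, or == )>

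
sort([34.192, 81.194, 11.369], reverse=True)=[81.194, 34.192, 11.369]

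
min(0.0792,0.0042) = 0.0042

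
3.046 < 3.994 True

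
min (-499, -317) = -499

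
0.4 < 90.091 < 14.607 False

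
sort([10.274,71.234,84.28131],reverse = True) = [84.28131,71.234,10.274]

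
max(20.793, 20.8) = 20.8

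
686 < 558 False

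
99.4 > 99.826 False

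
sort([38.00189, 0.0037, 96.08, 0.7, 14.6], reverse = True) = [96.08, 38.00189, 14.6, 0.7, 0.0037]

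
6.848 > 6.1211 True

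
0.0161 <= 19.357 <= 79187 True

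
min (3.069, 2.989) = 2.989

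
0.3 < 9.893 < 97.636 True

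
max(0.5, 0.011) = 0.5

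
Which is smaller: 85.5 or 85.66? 85.5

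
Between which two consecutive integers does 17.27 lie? 17 and 18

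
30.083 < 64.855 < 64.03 False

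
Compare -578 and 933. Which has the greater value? 933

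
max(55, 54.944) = 55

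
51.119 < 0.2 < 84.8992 False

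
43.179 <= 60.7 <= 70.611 True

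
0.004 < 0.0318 True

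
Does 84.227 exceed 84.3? No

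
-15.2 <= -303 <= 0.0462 False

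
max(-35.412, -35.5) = -35.412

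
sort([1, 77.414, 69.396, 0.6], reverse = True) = [77.414, 69.396, 1, 0.6]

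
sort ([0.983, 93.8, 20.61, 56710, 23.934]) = [0.983, 20.61, 23.934, 93.8, 56710]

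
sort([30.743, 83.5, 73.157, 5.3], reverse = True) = [83.5, 73.157, 30.743, 5.3]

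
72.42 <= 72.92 True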